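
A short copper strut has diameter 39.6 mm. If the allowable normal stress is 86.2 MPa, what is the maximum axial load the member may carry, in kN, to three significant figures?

A = 1232 mm².
P_max = σ_allow · A = 86.2 · 1232 = 106200 N = 106.2 kN.

106 kN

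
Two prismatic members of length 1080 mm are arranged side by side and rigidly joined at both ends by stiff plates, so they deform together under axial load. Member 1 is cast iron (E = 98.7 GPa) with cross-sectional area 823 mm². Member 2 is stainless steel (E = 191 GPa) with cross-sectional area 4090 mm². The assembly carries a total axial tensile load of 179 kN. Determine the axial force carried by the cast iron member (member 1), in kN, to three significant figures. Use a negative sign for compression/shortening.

16.9 kN

Equal strain + equilibrium ⇒ each member carries load in proportion to AE: A₁E₁ = 81230000 N, A₂E₂ = 781200000 N, ΣAE = 862400000 N.
F₁ = P·A₁E₁/ΣAE = 179000·81230000/862400000 = 16860 N.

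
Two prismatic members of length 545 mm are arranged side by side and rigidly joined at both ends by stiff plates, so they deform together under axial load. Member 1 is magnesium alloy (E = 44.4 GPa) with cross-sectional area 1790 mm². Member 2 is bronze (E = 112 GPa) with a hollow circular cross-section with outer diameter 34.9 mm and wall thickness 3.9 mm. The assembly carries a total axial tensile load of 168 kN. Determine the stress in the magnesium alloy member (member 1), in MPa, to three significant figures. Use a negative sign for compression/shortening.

61.1 MPa

A_2 = 379.8 mm².
Equal strain + equilibrium ⇒ each member carries load in proportion to AE: A₁E₁ = 79480000 N, A₂E₂ = 42540000 N, ΣAE = 122000000 N.
σ₁ = P·E₁/ΣAE = 168000·44400/122000000 = 61.13 MPa.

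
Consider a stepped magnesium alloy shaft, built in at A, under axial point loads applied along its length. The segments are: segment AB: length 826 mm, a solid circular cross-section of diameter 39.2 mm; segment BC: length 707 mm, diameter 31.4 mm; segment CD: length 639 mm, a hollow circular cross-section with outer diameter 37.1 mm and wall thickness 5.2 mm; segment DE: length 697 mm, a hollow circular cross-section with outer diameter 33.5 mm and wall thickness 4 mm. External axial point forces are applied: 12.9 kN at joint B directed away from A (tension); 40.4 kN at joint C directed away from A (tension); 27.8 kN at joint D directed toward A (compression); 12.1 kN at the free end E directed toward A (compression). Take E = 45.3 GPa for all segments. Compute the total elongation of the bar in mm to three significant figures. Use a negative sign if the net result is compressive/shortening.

-1.37 mm

Internal axial forces (sectioning from the free end, tension +): N_DE = -12.1 kN, N_CD = -39.9 kN, N_BC = 0.5 kN, N_AB = 13.4 kN.
A_AB = 1207 mm².
A_BC = 774.4 mm².
A_CD = 521.1 mm².
A_DE = 370.7 mm².
δ_AB = 13400·826/(1207·45300) = 0.2025 mm
δ_BC = 500·707/(774.4·45300) = 0.01008 mm
δ_CD = -39900·639/(521.1·45300) = -1.08 mm
δ_DE = -12100·697/(370.7·45300) = -0.5022 mm
δ = Σδ_i = -1.37 mm.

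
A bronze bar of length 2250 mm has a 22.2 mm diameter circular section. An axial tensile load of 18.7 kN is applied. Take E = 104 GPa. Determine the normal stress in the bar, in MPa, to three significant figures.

48.3 MPa

A = 387.1 mm².
σ = N/A = 18700/387.1 = 48.31 MPa.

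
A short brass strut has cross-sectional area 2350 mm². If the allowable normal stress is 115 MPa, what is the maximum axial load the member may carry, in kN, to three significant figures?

270 kN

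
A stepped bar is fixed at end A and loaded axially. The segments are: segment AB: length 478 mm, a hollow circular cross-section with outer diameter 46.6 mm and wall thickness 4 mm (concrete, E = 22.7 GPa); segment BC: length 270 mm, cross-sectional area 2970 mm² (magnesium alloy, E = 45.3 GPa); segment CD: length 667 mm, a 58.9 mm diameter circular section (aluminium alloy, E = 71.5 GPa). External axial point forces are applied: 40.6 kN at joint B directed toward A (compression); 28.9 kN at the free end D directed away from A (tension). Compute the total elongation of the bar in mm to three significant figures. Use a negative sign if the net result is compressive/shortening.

Internal axial forces (sectioning from the free end, tension +): N_CD = 28.9 kN, N_BC = 28.9 kN, N_AB = -11.7 kN.
A_AB = 535.3 mm².
A_CD = 2725 mm².
δ_AB = -11700·478/(535.3·22700) = -0.4602 mm
δ_BC = 28900·270/(2970·45300) = 0.058 mm
δ_CD = 28900·667/(2725·71500) = 0.09895 mm
δ = Σδ_i = -0.3033 mm.

-0.303 mm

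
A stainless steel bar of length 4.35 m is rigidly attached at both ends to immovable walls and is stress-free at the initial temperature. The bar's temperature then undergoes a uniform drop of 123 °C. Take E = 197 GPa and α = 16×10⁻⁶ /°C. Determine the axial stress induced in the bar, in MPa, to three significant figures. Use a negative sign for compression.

388 MPa

Free thermal expansion αLΔT = 16e-6 · 4350 · -123 = -8.561 mm.
The walls impose strain ε = −(-8.561)/4350 = 1.9680e-03; σ = Eε = 197000 · 1.9680e-03 = 387.7 MPa.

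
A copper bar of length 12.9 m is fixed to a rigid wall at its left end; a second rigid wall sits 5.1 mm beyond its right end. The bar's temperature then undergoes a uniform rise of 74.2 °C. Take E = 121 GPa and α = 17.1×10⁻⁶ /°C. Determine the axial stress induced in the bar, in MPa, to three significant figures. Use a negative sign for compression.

Free thermal expansion αLΔT = 17.1e-6 · 12900 · 74.2 = 16.37 mm.
The walls engage after the gap closes; constrained expansion = 16.37 − 5.1 = 11.27 mm.
The walls impose strain ε = −(11.27)/12900 = -8.7347e-04; σ = Eε = 121000 · -8.7347e-04 = -105.7 MPa.

-106 MPa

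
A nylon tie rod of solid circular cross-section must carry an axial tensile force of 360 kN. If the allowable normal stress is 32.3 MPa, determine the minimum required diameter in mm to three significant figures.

Required area A ≥ P/σ_allow = 360000/32.3 = 11150 mm².
For a solid circular section, d ≥ √(4A/π) = 119.1 mm.

119 mm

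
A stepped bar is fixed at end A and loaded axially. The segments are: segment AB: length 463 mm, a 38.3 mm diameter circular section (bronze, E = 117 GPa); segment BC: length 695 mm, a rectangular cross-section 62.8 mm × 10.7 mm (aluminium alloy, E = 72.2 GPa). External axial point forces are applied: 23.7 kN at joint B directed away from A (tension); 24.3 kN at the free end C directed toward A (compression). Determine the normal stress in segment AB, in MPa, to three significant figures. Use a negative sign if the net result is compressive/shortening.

Internal axial forces (sectioning from the free end, tension +): N_BC = -24.3 kN, N_AB = -0.6 kN.
A_AB = 1152 mm².
σ_AB = N_AB/A_AB = -600/1152 = -0.5208 MPa.

-0.521 MPa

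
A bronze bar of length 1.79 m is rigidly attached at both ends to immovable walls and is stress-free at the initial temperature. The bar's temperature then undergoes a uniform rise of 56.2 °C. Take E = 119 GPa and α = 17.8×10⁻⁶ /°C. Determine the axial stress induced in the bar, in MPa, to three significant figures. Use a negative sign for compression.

Free thermal expansion αLΔT = 17.8e-6 · 1790 · 56.2 = 1.791 mm.
The walls impose strain ε = −(1.791)/1790 = -1.0004e-03; σ = Eε = 119000 · -1.0004e-03 = -119 MPa.

-119 MPa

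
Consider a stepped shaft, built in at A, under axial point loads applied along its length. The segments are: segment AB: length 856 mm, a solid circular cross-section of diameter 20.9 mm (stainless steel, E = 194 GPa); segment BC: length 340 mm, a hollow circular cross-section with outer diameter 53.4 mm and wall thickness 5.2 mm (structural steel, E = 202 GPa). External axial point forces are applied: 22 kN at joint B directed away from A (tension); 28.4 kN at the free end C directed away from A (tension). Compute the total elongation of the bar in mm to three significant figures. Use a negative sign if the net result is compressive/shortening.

0.709 mm

Internal axial forces (sectioning from the free end, tension +): N_BC = 28.4 kN, N_AB = 50.4 kN.
A_AB = 343.1 mm².
A_BC = 787.4 mm².
δ_AB = 50400·856/(343.1·194000) = 0.6482 mm
δ_BC = 28400·340/(787.4·202000) = 0.06071 mm
δ = Σδ_i = 0.7089 mm.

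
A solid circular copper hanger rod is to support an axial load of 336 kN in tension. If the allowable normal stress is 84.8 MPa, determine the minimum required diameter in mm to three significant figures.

71.0 mm

Required area A ≥ P/σ_allow = 336000/84.8 = 3962 mm².
For a solid circular section, d ≥ √(4A/π) = 71.03 mm.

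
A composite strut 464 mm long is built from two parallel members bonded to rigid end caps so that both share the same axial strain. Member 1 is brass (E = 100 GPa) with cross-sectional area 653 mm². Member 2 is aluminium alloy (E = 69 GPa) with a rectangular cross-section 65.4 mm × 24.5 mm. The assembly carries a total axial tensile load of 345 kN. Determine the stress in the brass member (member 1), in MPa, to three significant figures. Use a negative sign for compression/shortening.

196 MPa

A_2 = 1602 mm².
Equal strain + equilibrium ⇒ each member carries load in proportion to AE: A₁E₁ = 65300000 N, A₂E₂ = 110600000 N, ΣAE = 175900000 N.
σ₁ = P·E₁/ΣAE = 345000·100000/175900000 = 196.2 MPa.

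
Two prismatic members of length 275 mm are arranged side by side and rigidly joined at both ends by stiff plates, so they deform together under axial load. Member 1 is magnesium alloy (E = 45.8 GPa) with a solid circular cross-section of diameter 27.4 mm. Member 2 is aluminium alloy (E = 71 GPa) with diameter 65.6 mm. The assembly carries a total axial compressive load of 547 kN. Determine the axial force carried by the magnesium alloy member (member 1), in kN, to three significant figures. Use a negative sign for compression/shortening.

A_1 = 589.6 mm².
A_2 = 3380 mm².
Equal strain + equilibrium ⇒ each member carries load in proportion to AE: A₁E₁ = 27010000 N, A₂E₂ = 240000000 N, ΣAE = 267000000 N.
F₁ = P·A₁E₁/ΣAE = -547000·27010000/267000000 = -55330 N.

-55.3 kN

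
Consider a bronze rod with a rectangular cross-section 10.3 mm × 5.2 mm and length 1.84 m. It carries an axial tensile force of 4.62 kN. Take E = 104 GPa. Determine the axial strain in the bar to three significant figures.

A = 53.56 mm².
σ = N/A = 86.26 MPa; ε = σ/E = 86.26/104000 = 8.294e-04.

8.29e-04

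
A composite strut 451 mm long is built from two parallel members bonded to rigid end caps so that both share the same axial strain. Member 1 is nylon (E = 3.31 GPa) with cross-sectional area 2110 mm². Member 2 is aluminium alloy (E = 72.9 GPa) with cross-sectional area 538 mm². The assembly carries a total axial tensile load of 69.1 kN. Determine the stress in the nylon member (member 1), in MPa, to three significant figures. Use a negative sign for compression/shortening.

Equal strain + equilibrium ⇒ each member carries load in proportion to AE: A₁E₁ = 6984000 N, A₂E₂ = 39220000 N, ΣAE = 46200000 N.
σ₁ = P·E₁/ΣAE = 69100·3310/46200000 = 4.95 MPa.

4.95 MPa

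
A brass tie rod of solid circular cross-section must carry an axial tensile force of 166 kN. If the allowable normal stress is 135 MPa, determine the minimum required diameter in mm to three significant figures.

39.6 mm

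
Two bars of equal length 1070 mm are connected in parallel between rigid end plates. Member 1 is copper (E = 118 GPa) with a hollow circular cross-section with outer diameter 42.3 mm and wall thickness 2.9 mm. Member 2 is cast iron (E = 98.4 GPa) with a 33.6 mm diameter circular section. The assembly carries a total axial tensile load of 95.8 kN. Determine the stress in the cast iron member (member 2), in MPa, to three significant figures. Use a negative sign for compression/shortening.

72.7 MPa

A_1 = 359 mm².
A_2 = 886.7 mm².
Equal strain + equilibrium ⇒ each member carries load in proportion to AE: A₁E₁ = 42360000 N, A₂E₂ = 87250000 N, ΣAE = 129600000 N.
σ₂ = P·E₂/ΣAE = 95800·98400/129600000 = 72.73 MPa.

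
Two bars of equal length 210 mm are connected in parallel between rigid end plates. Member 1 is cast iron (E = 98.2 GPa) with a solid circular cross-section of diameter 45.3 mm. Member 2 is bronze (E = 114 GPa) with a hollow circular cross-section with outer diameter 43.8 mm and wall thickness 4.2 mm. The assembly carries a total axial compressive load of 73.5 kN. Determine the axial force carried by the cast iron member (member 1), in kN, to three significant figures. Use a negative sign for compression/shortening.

A_1 = 1612 mm².
A_2 = 522.5 mm².
Equal strain + equilibrium ⇒ each member carries load in proportion to AE: A₁E₁ = 158300000 N, A₂E₂ = 59570000 N, ΣAE = 217800000 N.
F₁ = P·A₁E₁/ΣAE = -73500·158300000/217800000 = -53400 N.

-53.4 kN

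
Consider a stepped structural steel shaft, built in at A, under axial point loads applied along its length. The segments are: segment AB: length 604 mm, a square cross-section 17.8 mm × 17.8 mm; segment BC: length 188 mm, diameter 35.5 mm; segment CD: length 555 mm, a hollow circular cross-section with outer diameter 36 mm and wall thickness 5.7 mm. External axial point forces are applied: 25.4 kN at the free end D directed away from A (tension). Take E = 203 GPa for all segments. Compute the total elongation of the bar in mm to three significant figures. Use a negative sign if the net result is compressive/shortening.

0.390 mm

Internal axial forces (sectioning from the free end, tension +): N_CD = 25.4 kN, N_BC = 25.4 kN, N_AB = 25.4 kN.
A_AB = 316.8 mm².
A_BC = 989.8 mm².
A_CD = 542.6 mm².
δ_AB = 25400·604/(316.8·203000) = 0.2385 mm
δ_BC = 25400·188/(989.8·203000) = 0.02377 mm
δ_CD = 25400·555/(542.6·203000) = 0.128 mm
δ = Σδ_i = 0.3903 mm.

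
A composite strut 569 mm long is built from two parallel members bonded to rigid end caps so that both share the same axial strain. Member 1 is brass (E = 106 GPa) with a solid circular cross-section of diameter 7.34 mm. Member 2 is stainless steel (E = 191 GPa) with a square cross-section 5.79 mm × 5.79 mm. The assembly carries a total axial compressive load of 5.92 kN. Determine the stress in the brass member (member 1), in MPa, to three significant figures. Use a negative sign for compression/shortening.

-57.6 MPa

A_1 = 42.31 mm².
A_2 = 33.52 mm².
Equal strain + equilibrium ⇒ each member carries load in proportion to AE: A₁E₁ = 4485000 N, A₂E₂ = 6403000 N, ΣAE = 10890000 N.
σ₁ = P·E₁/ΣAE = -5920·106000/10890000 = -57.63 MPa.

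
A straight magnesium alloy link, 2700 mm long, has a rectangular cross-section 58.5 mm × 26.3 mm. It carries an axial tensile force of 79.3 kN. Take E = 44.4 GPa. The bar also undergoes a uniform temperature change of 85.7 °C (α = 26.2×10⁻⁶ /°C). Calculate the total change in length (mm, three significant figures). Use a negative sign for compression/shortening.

9.20 mm

A = 1539 mm².
δ_mech = NL/(AE) = 79300·2700/(1539·44400) = 3.134 mm.
δ_thermal = αLΔT = 26.2e-6·2700·85.7 = 6.062 mm.
δ = δ_mech + δ_thermal = 9.197 mm.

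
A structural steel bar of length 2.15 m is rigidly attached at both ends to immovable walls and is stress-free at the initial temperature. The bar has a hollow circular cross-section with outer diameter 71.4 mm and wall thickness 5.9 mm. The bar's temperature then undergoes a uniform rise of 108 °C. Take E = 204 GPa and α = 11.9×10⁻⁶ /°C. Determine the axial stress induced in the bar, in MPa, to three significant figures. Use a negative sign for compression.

Free thermal expansion αLΔT = 11.9e-6 · 2150 · 108 = 2.763 mm.
The walls impose strain ε = −(2.763)/2150 = -1.2852e-03; σ = Eε = 204000 · -1.2852e-03 = -262.2 MPa.

-262 MPa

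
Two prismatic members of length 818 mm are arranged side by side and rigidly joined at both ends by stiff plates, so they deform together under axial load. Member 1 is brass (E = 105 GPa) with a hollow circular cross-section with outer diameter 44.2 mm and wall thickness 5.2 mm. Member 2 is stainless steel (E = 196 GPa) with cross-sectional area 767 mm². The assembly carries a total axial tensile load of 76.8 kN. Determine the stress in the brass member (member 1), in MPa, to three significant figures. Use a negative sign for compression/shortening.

37.1 MPa

A_1 = 637.1 mm².
Equal strain + equilibrium ⇒ each member carries load in proportion to AE: A₁E₁ = 66900000 N, A₂E₂ = 150300000 N, ΣAE = 217200000 N.
σ₁ = P·E₁/ΣAE = 76800·105000/217200000 = 37.12 MPa.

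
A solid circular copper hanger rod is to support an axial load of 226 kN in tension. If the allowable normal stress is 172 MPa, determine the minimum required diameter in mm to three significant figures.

Required area A ≥ P/σ_allow = 226000/172 = 1314 mm².
For a solid circular section, d ≥ √(4A/π) = 40.9 mm.

40.9 mm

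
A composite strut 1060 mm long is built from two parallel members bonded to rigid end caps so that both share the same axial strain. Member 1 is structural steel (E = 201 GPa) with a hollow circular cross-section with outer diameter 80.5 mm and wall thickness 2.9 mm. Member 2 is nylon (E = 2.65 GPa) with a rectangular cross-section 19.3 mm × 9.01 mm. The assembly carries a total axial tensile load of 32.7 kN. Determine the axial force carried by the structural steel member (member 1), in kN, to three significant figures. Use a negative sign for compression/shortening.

A_1 = 707 mm².
A_2 = 173.9 mm².
Equal strain + equilibrium ⇒ each member carries load in proportion to AE: A₁E₁ = 142100000 N, A₂E₂ = 460800 N, ΣAE = 142600000 N.
F₁ = P·A₁E₁/ΣAE = 32700·142100000/142600000 = 32590 N.

32.6 kN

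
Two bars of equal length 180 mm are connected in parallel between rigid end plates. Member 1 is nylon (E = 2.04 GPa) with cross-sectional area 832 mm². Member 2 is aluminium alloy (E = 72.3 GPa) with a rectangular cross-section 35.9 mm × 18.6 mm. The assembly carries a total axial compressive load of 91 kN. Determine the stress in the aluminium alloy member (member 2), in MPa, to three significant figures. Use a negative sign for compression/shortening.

-132 MPa

A_2 = 667.7 mm².
Equal strain + equilibrium ⇒ each member carries load in proportion to AE: A₁E₁ = 1697000 N, A₂E₂ = 48280000 N, ΣAE = 49970000 N.
σ₂ = P·E₂/ΣAE = -91000·72300/49970000 = -131.7 MPa.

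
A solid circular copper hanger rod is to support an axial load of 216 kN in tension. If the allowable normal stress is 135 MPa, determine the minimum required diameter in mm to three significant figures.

Required area A ≥ P/σ_allow = 216000/135 = 1600 mm².
For a solid circular section, d ≥ √(4A/π) = 45.14 mm.

45.1 mm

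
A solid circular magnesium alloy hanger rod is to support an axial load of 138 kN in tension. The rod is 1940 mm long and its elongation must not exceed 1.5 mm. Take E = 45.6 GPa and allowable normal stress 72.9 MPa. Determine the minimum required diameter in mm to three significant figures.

Required area A ≥ P/σ_allow = 138000/72.9 = 1893 mm².
For a solid circular section, d ≥ √(4A/π) = 49.09 mm.
Elongation limit: A ≥ PL/(Eδ_allow) = 138000·1940/(45600·1.5) = 3914 mm² ⇒ d ≥ 70.59 mm.
The elongation limit governs.

70.6 mm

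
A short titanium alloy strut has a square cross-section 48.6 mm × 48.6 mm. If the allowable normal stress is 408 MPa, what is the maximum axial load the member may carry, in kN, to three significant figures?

A = 2362 mm².
P_max = σ_allow · A = 408 · 2362 = 963700 N = 963.7 kN.

964 kN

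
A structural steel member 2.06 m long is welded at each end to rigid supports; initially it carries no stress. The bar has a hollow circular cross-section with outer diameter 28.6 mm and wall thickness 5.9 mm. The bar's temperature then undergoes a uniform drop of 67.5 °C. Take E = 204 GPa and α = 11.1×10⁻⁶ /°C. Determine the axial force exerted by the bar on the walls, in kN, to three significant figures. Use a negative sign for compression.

Free thermal expansion αLΔT = 11.1e-6 · 2060 · -67.5 = -1.543 mm.
The walls impose strain ε = −(-1.543)/2060 = 7.4925e-04; σ = Eε = 204000 · 7.4925e-04 = 152.8 MPa.
Wall reaction R = σ·A = 152.8·420.8 = 64310 N = 64.31 kN.

64.3 kN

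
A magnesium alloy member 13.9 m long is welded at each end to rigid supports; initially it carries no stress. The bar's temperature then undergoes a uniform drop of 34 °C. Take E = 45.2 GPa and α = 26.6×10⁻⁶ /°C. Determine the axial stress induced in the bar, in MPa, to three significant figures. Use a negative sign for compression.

40.9 MPa

Free thermal expansion αLΔT = 26.6e-6 · 13900 · -34 = -12.57 mm.
The walls impose strain ε = −(-12.57)/13900 = 9.0440e-04; σ = Eε = 45200 · 9.0440e-04 = 40.88 MPa.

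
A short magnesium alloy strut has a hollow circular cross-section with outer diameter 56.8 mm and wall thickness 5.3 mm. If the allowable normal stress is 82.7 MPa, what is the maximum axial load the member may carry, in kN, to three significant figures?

A = 857.5 mm².
P_max = σ_allow · A = 82.7 · 857.5 = 70920 N = 70.92 kN.

70.9 kN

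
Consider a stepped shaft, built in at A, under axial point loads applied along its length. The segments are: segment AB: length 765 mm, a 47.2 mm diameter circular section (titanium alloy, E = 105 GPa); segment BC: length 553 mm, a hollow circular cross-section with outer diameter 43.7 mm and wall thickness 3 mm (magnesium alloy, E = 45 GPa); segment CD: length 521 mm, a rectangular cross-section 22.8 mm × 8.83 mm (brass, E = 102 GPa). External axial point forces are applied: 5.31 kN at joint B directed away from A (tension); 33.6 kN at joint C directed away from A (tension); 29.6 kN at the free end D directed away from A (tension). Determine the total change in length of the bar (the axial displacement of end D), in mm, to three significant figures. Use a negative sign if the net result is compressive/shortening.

Internal axial forces (sectioning from the free end, tension +): N_CD = 29.6 kN, N_BC = 63.2 kN, N_AB = 68.51 kN.
A_AB = 1750 mm².
A_BC = 383.6 mm².
A_CD = 201.3 mm².
δ_AB = 68510·765/(1750·105000) = 0.2853 mm
δ_BC = 63200·553/(383.6·45000) = 2.025 mm
δ_CD = 29600·521/(201.3·102000) = 0.751 mm
δ = Σδ_i = 3.061 mm.

3.06 mm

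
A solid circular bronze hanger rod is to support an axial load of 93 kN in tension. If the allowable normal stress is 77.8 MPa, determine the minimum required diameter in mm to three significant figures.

Required area A ≥ P/σ_allow = 93000/77.8 = 1195 mm².
For a solid circular section, d ≥ √(4A/π) = 39.01 mm.

39.0 mm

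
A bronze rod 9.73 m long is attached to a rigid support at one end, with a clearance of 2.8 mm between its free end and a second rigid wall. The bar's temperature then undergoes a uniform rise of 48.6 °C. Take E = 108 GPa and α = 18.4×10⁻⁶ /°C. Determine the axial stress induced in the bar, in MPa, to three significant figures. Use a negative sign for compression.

-65.5 MPa

Free thermal expansion αLΔT = 18.4e-6 · 9730 · 48.6 = 8.701 mm.
The walls engage after the gap closes; constrained expansion = 8.701 − 2.8 = 5.901 mm.
The walls impose strain ε = −(5.901)/9730 = -6.0647e-04; σ = Eε = 108000 · -6.0647e-04 = -65.5 MPa.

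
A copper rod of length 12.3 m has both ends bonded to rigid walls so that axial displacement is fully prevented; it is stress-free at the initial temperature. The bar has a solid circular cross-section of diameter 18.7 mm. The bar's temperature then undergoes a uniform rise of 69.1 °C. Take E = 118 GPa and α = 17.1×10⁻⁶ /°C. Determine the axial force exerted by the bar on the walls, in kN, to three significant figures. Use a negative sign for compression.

-38.3 kN

Free thermal expansion αLΔT = 17.1e-6 · 12300 · 69.1 = 14.53 mm.
The walls impose strain ε = −(14.53)/12300 = -1.1816e-03; σ = Eε = 118000 · -1.1816e-03 = -139.4 MPa.
Wall reaction R = σ·A = -139.4·274.6 = -38290 N = -38.29 kN.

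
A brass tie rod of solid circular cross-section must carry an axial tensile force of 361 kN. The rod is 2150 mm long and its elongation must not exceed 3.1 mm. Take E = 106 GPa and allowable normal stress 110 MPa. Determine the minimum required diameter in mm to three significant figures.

Required area A ≥ P/σ_allow = 361000/110 = 3282 mm².
For a solid circular section, d ≥ √(4A/π) = 64.64 mm.
Elongation limit: A ≥ PL/(Eδ_allow) = 361000·2150/(106000·3.1) = 2362 mm² ⇒ d ≥ 54.84 mm.
The stress limit governs.

64.6 mm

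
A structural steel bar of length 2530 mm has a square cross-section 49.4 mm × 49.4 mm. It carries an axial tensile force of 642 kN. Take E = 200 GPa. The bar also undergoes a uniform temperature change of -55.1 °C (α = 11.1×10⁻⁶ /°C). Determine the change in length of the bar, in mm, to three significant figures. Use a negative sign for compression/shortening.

1.78 mm

A = 2440 mm².
δ_mech = NL/(AE) = 642000·2530/(2440·200000) = 3.328 mm.
δ_thermal = αLΔT = 11.1e-6·2530·-55.1 = -1.547 mm.
δ = δ_mech + δ_thermal = 1.781 mm.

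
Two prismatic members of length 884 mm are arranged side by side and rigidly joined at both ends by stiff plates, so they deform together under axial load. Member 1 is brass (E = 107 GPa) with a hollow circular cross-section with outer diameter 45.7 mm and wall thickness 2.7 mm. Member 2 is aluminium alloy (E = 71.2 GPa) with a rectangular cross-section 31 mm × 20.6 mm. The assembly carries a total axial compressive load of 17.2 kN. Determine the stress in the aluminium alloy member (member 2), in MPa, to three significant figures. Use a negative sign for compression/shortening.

-14.5 MPa

A_1 = 364.7 mm².
A_2 = 638.6 mm².
Equal strain + equilibrium ⇒ each member carries load in proportion to AE: A₁E₁ = 39030000 N, A₂E₂ = 45470000 N, ΣAE = 84500000 N.
σ₂ = P·E₂/ΣAE = -17200·71200/84500000 = -14.49 MPa.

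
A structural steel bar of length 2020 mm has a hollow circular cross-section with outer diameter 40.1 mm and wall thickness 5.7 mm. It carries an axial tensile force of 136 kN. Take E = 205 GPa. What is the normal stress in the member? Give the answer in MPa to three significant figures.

A = 616 mm².
σ = N/A = 136000/616 = 220.8 MPa.

221 MPa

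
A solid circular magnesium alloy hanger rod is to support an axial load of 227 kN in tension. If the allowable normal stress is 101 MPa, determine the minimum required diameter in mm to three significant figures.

53.5 mm

Required area A ≥ P/σ_allow = 227000/101 = 2248 mm².
For a solid circular section, d ≥ √(4A/π) = 53.49 mm.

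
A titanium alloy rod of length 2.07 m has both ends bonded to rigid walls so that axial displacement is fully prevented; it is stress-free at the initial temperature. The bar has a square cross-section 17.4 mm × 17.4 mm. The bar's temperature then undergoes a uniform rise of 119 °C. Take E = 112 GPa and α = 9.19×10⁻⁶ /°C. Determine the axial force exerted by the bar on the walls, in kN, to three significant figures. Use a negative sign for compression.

-37.1 kN

Free thermal expansion αLΔT = 9.19e-6 · 2070 · 119 = 2.264 mm.
The walls impose strain ε = −(2.264)/2070 = -1.0936e-03; σ = Eε = 112000 · -1.0936e-03 = -122.5 MPa.
Wall reaction R = σ·A = -122.5·302.8 = -37080 N = -37.08 kN.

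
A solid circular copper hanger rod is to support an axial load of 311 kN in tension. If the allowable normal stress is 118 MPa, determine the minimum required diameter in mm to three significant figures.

57.9 mm

Required area A ≥ P/σ_allow = 311000/118 = 2636 mm².
For a solid circular section, d ≥ √(4A/π) = 57.93 mm.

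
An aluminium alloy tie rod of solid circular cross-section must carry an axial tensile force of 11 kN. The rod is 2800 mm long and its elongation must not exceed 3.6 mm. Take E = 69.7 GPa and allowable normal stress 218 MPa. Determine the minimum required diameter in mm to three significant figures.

Required area A ≥ P/σ_allow = 11000/218 = 50.46 mm².
For a solid circular section, d ≥ √(4A/π) = 8.015 mm.
Elongation limit: A ≥ PL/(Eδ_allow) = 11000·2800/(69700·3.6) = 122.7 mm² ⇒ d ≥ 12.5 mm.
The elongation limit governs.

12.5 mm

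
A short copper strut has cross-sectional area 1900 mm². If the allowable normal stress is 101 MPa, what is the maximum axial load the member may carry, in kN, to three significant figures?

P_max = σ_allow · A = 101 · 1900 = 191900 N = 191.9 kN.

192 kN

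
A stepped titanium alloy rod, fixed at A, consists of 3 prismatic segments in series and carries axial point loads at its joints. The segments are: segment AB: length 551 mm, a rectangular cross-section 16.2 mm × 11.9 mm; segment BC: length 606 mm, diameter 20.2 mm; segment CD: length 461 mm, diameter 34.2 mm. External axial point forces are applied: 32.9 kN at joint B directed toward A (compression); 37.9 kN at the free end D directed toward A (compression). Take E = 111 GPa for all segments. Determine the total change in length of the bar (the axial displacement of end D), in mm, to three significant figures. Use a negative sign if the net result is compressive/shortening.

Internal axial forces (sectioning from the free end, tension +): N_CD = -37.9 kN, N_BC = -37.9 kN, N_AB = -70.8 kN.
A_AB = 192.8 mm².
A_BC = 320.5 mm².
A_CD = 918.6 mm².
δ_AB = -70800·551/(192.8·111000) = -1.823 mm
δ_BC = -37900·606/(320.5·111000) = -0.6456 mm
δ_CD = -37900·461/(918.6·111000) = -0.1713 mm
δ = Σδ_i = -2.64 mm.

-2.64 mm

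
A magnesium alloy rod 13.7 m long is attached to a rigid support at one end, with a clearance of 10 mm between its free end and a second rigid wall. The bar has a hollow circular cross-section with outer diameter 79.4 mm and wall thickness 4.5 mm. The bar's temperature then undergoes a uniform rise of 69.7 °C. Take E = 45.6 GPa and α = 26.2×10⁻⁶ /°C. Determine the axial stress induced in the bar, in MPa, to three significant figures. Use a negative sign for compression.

Free thermal expansion αLΔT = 26.2e-6 · 13700 · 69.7 = 25.02 mm.
The walls engage after the gap closes; constrained expansion = 25.02 − 10 = 15.02 mm.
The walls impose strain ε = −(15.02)/13700 = -1.0962e-03; σ = Eε = 45600 · -1.0962e-03 = -49.99 MPa.

-50.0 MPa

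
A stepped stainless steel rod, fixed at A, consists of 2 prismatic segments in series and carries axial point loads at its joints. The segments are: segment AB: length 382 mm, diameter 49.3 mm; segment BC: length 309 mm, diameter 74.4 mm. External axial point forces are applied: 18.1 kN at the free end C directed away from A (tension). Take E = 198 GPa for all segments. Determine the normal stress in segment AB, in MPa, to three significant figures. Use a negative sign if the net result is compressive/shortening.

9.48 MPa

Internal axial forces (sectioning from the free end, tension +): N_BC = 18.1 kN, N_AB = 18.1 kN.
A_AB = 1909 mm².
σ_AB = N_AB/A_AB = 18100/1909 = 9.482 MPa.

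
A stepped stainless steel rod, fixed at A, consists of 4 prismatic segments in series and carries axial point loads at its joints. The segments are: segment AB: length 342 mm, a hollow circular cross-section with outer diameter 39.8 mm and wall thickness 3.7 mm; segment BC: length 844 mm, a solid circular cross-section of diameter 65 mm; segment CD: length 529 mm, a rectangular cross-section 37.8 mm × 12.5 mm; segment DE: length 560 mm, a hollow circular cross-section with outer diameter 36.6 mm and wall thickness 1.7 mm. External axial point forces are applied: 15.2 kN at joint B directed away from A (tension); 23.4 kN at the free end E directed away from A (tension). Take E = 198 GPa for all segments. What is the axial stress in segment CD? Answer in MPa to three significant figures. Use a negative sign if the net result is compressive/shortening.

Internal axial forces (sectioning from the free end, tension +): N_DE = 23.4 kN, N_CD = 23.4 kN, N_BC = 23.4 kN, N_AB = 38.6 kN.
A_CD = 472.5 mm².
σ_CD = N_CD/A_CD = 23400/472.5 = 49.52 MPa.

49.5 MPa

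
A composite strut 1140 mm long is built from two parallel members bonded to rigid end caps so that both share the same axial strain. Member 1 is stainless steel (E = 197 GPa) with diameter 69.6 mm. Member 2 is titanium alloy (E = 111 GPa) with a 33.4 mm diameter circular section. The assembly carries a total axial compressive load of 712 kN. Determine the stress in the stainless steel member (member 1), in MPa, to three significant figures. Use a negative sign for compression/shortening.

A_1 = 3805 mm².
A_2 = 876.2 mm².
Equal strain + equilibrium ⇒ each member carries load in proportion to AE: A₁E₁ = 749500000 N, A₂E₂ = 97250000 N, ΣAE = 846800000 N.
σ₁ = P·E₁/ΣAE = -712000·197000/846800000 = -165.6 MPa.

-166 MPa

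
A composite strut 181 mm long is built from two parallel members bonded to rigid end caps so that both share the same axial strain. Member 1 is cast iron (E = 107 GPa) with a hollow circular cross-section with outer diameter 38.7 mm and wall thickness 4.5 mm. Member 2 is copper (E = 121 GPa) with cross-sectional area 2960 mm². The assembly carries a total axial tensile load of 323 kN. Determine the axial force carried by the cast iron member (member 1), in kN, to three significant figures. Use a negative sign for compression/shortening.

40.8 kN

A_1 = 483.5 mm².
Equal strain + equilibrium ⇒ each member carries load in proportion to AE: A₁E₁ = 51730000 N, A₂E₂ = 358200000 N, ΣAE = 409900000 N.
F₁ = P·A₁E₁/ΣAE = 323000·51730000/409900000 = 40770 N.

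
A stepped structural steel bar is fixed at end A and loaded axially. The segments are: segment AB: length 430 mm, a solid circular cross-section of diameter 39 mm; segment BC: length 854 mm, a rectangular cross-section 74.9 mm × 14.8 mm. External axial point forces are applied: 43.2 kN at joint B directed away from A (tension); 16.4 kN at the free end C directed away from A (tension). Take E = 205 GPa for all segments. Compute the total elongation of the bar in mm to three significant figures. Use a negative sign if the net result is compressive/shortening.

Internal axial forces (sectioning from the free end, tension +): N_BC = 16.4 kN, N_AB = 59.6 kN.
A_AB = 1195 mm².
A_BC = 1109 mm².
δ_AB = 59600·430/(1195·205000) = 0.1047 mm
δ_BC = 16400·854/(1109·205000) = 0.06163 mm
δ = Σδ_i = 0.1663 mm.

0.166 mm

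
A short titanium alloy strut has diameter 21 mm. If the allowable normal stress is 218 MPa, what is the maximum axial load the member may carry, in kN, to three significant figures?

75.5 kN

A = 346.4 mm².
P_max = σ_allow · A = 218 · 346.4 = 75510 N = 75.51 kN.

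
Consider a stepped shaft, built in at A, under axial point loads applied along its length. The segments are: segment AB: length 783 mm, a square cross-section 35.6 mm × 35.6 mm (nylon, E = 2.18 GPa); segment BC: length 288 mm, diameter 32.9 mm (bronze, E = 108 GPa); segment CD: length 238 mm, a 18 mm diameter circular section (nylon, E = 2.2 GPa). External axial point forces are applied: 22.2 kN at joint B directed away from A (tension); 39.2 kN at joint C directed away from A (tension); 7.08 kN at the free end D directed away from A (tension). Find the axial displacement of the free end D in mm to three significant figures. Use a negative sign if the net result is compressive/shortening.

Internal axial forces (sectioning from the free end, tension +): N_CD = 7.08 kN, N_BC = 46.28 kN, N_AB = 68.48 kN.
A_AB = 1267 mm².
A_BC = 850.1 mm².
A_CD = 254.5 mm².
δ_AB = 68480·783/(1267·2180) = 19.41 mm
δ_BC = 46280·288/(850.1·108000) = 0.1452 mm
δ_CD = 7080·238/(254.5·2200) = 3.01 mm
δ = Σδ_i = 22.56 mm.

22.6 mm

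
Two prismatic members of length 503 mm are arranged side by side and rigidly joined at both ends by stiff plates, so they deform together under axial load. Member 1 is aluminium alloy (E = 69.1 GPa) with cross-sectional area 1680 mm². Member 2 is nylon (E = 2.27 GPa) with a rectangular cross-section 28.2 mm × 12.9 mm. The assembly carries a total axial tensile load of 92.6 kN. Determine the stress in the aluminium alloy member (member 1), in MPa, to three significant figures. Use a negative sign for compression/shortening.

A_2 = 363.8 mm².
Equal strain + equilibrium ⇒ each member carries load in proportion to AE: A₁E₁ = 116100000 N, A₂E₂ = 825800 N, ΣAE = 116900000 N.
σ₁ = P·E₁/ΣAE = 92600·69100/116900000 = 54.73 MPa.

54.7 MPa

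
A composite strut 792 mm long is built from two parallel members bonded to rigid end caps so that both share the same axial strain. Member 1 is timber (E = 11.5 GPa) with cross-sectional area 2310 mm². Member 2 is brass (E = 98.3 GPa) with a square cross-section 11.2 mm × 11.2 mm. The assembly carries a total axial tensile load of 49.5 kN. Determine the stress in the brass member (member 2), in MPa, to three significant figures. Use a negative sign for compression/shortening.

125 MPa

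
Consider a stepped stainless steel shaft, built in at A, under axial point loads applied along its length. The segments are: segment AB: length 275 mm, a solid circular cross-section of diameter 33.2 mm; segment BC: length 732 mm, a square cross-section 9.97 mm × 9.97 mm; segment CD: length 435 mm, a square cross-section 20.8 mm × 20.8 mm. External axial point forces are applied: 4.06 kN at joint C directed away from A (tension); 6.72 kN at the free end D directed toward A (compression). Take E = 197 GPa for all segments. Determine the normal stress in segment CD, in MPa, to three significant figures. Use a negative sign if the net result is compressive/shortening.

-15.5 MPa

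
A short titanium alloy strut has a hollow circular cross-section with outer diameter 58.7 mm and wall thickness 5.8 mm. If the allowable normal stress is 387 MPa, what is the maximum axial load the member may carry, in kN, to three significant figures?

A = 963.9 mm².
P_max = σ_allow · A = 387 · 963.9 = 373000 N = 373 kN.

373 kN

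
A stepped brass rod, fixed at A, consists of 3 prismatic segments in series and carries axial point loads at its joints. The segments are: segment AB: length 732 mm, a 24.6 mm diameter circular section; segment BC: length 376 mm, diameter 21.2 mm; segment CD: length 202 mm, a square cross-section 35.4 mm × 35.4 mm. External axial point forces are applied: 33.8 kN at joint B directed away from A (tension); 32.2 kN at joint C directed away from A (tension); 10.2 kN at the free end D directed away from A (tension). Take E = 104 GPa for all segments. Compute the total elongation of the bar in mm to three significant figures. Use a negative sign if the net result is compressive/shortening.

Internal axial forces (sectioning from the free end, tension +): N_CD = 10.2 kN, N_BC = 42.4 kN, N_AB = 76.2 kN.
A_AB = 475.3 mm².
A_BC = 353 mm².
A_CD = 1253 mm².
δ_AB = 76200·732/(475.3·104000) = 1.128 mm
δ_BC = 42400·376/(353·104000) = 0.4343 mm
δ_CD = 10200·202/(1253·104000) = 0.01581 mm
δ = Σδ_i = 1.579 mm.

1.58 mm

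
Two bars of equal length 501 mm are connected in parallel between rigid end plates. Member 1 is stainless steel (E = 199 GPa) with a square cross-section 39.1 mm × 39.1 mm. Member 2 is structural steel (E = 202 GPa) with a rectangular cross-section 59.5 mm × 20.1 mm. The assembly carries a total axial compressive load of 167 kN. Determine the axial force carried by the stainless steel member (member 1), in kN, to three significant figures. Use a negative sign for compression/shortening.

-93.1 kN

A_1 = 1529 mm².
A_2 = 1196 mm².
Equal strain + equilibrium ⇒ each member carries load in proportion to AE: A₁E₁ = 304200000 N, A₂E₂ = 241600000 N, ΣAE = 545800000 N.
F₁ = P·A₁E₁/ΣAE = -167000·304200000/545800000 = -93080 N.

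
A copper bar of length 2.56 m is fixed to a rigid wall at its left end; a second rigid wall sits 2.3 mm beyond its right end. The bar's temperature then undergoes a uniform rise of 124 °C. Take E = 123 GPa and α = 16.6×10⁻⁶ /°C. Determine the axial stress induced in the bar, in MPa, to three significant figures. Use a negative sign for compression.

Free thermal expansion αLΔT = 16.6e-6 · 2560 · 124 = 5.27 mm.
The walls engage after the gap closes; constrained expansion = 5.27 − 2.3 = 2.97 mm.
The walls impose strain ε = −(2.97)/2560 = -1.1600e-03; σ = Eε = 123000 · -1.1600e-03 = -142.7 MPa.

-143 MPa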